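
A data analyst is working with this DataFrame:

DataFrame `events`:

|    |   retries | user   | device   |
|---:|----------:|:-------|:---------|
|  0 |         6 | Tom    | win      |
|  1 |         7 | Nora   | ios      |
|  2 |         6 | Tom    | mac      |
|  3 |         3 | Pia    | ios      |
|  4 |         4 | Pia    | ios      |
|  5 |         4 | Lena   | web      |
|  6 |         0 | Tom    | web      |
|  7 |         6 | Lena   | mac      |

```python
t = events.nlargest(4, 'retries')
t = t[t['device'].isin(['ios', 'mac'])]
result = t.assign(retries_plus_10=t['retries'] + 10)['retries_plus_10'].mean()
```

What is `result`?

16.3333333333

take 4 rows with largest retries:
   retries  user device
1        7  Nora    ios
0        6   Tom    win
2        6   Tom    mac
7        6  Lena    mac
filter rows where device in ['ios', 'mac']:
   retries  user device
1        7  Nora    ios
2        6   Tom    mac
7        6  Lena    mac
add column retries_plus_10 = t['retries'] + 10:
   retries  user device  retries_plus_10
1        7  Nora    ios               17
2        6   Tom    mac               16
7        6  Lena    mac               16
So mean() = 16.3333333333.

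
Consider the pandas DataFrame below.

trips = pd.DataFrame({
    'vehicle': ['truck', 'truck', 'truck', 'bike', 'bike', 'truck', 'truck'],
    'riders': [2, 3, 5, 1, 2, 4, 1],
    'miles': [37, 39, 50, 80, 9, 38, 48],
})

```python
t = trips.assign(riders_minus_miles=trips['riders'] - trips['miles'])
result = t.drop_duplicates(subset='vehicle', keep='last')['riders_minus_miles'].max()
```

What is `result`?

-7

add column riders_minus_miles = trips['riders'] - trips['miles']:
  vehicle  riders  miles  riders_minus_miles
0   truck       2     37                 -35
1   truck       3     39                 -36
2   truck       5     50                 -45
3    bike       1     80                 -79
4    bike       2      9                  -7
5   truck       4     38                 -34
6   truck       1     48                 -47
drop duplicate vehicle (keep=last):
  vehicle  riders  miles  riders_minus_miles
4    bike       2      9                  -7
6   truck       1     48                 -47
Finally, max of column 'riders_minus_miles' = -7.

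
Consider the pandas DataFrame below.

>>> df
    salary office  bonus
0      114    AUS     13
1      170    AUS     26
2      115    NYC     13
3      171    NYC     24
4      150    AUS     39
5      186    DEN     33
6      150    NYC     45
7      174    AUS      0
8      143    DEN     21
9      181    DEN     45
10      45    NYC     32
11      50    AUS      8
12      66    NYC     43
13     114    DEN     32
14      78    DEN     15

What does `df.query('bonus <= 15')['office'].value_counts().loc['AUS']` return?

3

filter rows where bonus <= 15:
    salary office  bonus
0      114    AUS     13
2      115    NYC     13
7      174    AUS      0
11      50    AUS      8
14      78    DEN     15
value_counts of office:
office
AUS    3
NYC    1
DEN    1
Name: count, dtype: int64
Taking the value at index 'AUS' gives 3.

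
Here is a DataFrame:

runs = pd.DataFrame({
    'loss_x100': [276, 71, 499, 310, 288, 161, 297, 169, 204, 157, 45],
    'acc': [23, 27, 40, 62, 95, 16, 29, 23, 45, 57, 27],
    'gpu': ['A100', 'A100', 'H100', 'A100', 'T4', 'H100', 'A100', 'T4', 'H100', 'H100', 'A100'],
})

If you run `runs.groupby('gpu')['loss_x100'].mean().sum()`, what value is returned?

683.55

group by gpu, mean of loss_x100:
gpu
A100    199.80
H100    255.25
T4      228.50
Name: loss_x100, dtype: float64
Taking the sum of the resulting series gives 683.55.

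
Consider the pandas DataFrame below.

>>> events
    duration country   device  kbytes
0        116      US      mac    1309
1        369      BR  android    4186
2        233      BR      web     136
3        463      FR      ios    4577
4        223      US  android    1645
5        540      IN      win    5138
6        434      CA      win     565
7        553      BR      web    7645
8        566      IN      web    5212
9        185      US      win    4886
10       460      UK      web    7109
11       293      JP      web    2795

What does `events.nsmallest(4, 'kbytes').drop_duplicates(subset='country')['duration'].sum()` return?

take 4 rows with smallest kbytes:
   duration country   device  kbytes
2       233      BR      web     136
6       434      CA      win     565
0       116      US      mac    1309
4       223      US  android    1645
drop duplicate country (keep=first):
   duration country device  kbytes
2       233      BR    web     136
6       434      CA    win     565
0       116      US    mac    1309
Hence 783.

783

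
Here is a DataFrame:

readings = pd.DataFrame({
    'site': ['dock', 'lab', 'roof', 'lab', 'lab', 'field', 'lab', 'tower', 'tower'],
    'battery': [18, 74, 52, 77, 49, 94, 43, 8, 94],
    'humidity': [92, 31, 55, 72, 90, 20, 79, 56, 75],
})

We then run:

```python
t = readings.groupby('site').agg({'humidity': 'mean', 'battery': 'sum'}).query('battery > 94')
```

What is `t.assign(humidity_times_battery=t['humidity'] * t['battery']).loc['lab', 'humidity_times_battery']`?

group by site: mean(humidity), sum(battery):
       humidity  battery
site                    
dock       92.0       18
field      20.0       94
lab        68.0      243
roof       55.0       52
tower      65.5      102
filter rows where battery > 94:
       humidity  battery
site                    
lab        68.0      243
tower      65.5      102
add column humidity_times_battery = t['humidity'] * t['battery']:
       humidity  battery  humidity_times_battery
site                                            
lab        68.0      243                 16524.0
tower      65.5      102                  6681.0
So loc['lab', 'humidity_times_battery'] = 16524.0.

16524.0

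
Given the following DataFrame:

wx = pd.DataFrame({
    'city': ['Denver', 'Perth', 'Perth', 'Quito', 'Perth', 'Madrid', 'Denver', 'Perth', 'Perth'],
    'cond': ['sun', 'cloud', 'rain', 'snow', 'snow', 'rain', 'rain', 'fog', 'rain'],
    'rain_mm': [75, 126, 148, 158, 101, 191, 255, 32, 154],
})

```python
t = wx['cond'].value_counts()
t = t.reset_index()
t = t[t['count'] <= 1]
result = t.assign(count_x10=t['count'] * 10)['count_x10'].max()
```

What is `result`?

10

value_counts of cond:
cond
rain     4
snow     2
sun      1
cloud    1
fog      1
Name: count, dtype: int64
reset_index():
    cond  count
0   rain      4
1   snow      2
2    sun      1
3  cloud      1
4    fog      1
filter rows where count <= 1:
    cond  count
2    sun      1
3  cloud      1
4    fog      1
add column count_x10 = t['count'] * 10:
    cond  count  count_x10
2    sun      1         10
3  cloud      1         10
4    fog      1         10
Then the max of column 'count_x10': 10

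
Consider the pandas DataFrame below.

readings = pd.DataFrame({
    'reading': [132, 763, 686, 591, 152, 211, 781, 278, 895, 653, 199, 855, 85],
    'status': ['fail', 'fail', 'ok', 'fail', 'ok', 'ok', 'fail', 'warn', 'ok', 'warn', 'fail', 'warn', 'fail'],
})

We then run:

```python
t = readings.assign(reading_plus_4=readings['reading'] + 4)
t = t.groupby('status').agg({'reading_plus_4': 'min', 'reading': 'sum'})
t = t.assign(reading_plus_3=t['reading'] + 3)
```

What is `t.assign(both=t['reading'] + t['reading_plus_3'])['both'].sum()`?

add column reading_plus_4 = readings['reading'] + 4:
    reading status  reading_plus_4
0       132   fail             136
1       763   fail             767
2       686     ok             690
3       591   fail             595
4       152     ok             156
5       211     ok             215
6       781   fail             785
7       278   warn             282
8       895     ok             899
9       653   warn             657
10      199   fail             203
11      855   warn             859
12       85   fail              89
group by status: min(reading_plus_4), sum(reading):
        reading_plus_4  reading
status                         
fail                89     2551
ok                 156     1944
warn               282     1786
add column reading_plus_3 = t['reading'] + 3:
        reading_plus_4  reading  reading_plus_3
status                                         
fail                89     2551            2554
ok                 156     1944            1947
warn               282     1786            1789
add column both = t['reading'] + t['reading_plus_3']:
        reading_plus_4  reading  reading_plus_3  both
status                                               
fail                89     2551            2554  5105
ok                 156     1944            1947  3891
warn               282     1786            1789  3575

12571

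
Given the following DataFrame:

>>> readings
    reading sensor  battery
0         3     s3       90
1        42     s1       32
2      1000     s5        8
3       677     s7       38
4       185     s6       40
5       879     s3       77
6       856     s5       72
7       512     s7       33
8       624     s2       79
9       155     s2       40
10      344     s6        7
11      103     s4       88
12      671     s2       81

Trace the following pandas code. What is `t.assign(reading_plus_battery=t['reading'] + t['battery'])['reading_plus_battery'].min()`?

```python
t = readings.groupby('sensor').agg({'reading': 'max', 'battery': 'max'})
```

74

group by sensor: max(reading), max(battery):
        reading  battery
sensor                  
s1           42       32
s2          671       81
s3          879       90
s4          103       88
s5         1000       72
s6          344       40
s7          677       38
add column reading_plus_battery = t['reading'] + t['battery']:
        reading  battery  reading_plus_battery
sensor                                        
s1           42       32                    74
s2          671       81                   752
s3          879       90                   969
s4          103       88                   191
s5         1000       72                  1072
s6          344       40                   384
s7          677       38                   715
min of column 'reading_plus_battery' → 74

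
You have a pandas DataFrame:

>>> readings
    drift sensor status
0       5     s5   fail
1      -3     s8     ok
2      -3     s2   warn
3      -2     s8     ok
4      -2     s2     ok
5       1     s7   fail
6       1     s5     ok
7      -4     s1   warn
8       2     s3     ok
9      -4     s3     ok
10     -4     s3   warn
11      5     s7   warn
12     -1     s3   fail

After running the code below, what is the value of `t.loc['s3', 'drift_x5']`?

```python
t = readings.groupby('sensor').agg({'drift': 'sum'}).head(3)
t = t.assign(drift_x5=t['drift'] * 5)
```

-35

group by sensor, sum of drift:
        drift
sensor       
s1         -4
s2         -5
s3         -7
s5          6
s7          6
s8         -5
take first 3 rows:
        drift
sensor       
s1         -4
s2         -5
s3         -7
add column drift_x5 = t['drift'] * 5:
        drift  drift_x5
sensor                 
s1         -4       -20
s2         -5       -25
s3         -7       -35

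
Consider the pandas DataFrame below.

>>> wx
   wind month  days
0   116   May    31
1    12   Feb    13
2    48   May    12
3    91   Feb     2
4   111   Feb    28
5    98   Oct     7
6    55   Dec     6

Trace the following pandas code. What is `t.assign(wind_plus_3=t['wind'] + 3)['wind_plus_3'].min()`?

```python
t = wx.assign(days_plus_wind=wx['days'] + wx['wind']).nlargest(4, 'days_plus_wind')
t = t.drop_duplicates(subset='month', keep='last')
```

94

add column days_plus_wind = wx['days'] + wx['wind']:
   wind month  days  days_plus_wind
0   116   May    31             147
1    12   Feb    13              25
2    48   May    12              60
3    91   Feb     2              93
4   111   Feb    28             139
5    98   Oct     7             105
6    55   Dec     6              61
take 4 rows with largest days_plus_wind:
   wind month  days  days_plus_wind
0   116   May    31             147
4   111   Feb    28             139
5    98   Oct     7             105
3    91   Feb     2              93
drop duplicate month (keep=last):
   wind month  days  days_plus_wind
0   116   May    31             147
5    98   Oct     7             105
3    91   Feb     2              93
add column wind_plus_3 = t['wind'] + 3:
   wind month  days  days_plus_wind  wind_plus_3
0   116   May    31             147          119
5    98   Oct     7             105          101
3    91   Feb     2              93           94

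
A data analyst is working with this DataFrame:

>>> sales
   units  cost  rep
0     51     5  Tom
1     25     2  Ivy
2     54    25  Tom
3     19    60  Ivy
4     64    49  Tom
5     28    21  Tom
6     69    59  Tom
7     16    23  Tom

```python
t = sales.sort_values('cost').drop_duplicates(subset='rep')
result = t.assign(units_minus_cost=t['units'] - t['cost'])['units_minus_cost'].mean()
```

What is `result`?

sort by cost:
   units  cost  rep
1     25     2  Ivy
0     51     5  Tom
5     28    21  Tom
7     16    23  Tom
2     54    25  Tom
4     64    49  Tom
6     69    59  Tom
3     19    60  Ivy
drop duplicate rep (keep=first):
   units  cost  rep
1     25     2  Ivy
0     51     5  Tom
add column units_minus_cost = t['units'] - t['cost']:
   units  cost  rep  units_minus_cost
1     25     2  Ivy                23
0     51     5  Tom                46

34.5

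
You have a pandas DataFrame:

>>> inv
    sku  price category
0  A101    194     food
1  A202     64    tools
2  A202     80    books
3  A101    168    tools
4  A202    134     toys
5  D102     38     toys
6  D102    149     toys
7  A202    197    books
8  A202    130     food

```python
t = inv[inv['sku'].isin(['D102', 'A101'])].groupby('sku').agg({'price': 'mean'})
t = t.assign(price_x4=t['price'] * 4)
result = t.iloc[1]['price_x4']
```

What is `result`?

374.0

filter rows where sku in ['D102', 'A101']:
    sku  price category
0  A101    194     food
3  A101    168    tools
5  D102     38     toys
6  D102    149     toys
group by sku, mean of price:
      price
sku        
A101  181.0
D102   93.5
add column price_x4 = t['price'] * 4:
      price  price_x4
sku                  
A101  181.0     724.0
D102   93.5     374.0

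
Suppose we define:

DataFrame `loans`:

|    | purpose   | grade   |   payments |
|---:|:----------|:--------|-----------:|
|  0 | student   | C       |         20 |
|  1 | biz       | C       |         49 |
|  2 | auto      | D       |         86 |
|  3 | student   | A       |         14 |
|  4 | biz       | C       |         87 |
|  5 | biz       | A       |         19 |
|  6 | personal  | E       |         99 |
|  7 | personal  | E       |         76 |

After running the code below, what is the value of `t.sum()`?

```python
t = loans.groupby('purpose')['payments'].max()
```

group by purpose, max of payments:
purpose
auto        86
biz         87
personal    99
student     20
Name: payments, dtype: int64

292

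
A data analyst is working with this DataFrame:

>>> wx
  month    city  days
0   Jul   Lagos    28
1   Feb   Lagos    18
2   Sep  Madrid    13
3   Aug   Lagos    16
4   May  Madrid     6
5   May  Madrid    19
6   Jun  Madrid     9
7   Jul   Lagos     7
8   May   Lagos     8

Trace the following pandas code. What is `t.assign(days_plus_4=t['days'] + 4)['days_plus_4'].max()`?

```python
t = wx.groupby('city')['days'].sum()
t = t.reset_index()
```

group by city, sum of days:
city
Lagos     77
Madrid    47
Name: days, dtype: int64
reset_index():
     city  days
0   Lagos    77
1  Madrid    47
add column days_plus_4 = t['days'] + 4:
     city  days  days_plus_4
0   Lagos    77           81
1  Madrid    47           51
The max of column 'days_plus_4' is 81.

81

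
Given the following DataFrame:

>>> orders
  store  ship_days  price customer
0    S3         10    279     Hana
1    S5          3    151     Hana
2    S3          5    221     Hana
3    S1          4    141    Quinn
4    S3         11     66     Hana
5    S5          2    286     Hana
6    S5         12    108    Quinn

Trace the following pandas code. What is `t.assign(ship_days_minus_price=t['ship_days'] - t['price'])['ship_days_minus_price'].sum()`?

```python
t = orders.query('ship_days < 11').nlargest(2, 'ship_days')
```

-485

filter rows where ship_days < 11:
  store  ship_days  price customer
0    S3         10    279     Hana
1    S5          3    151     Hana
2    S3          5    221     Hana
3    S1          4    141    Quinn
5    S5          2    286     Hana
take 2 rows with largest ship_days:
  store  ship_days  price customer
0    S3         10    279     Hana
2    S3          5    221     Hana
add column ship_days_minus_price = t['ship_days'] - t['price']:
  store  ship_days  price customer  ship_days_minus_price
0    S3         10    279     Hana                   -269
2    S3          5    221     Hana                   -216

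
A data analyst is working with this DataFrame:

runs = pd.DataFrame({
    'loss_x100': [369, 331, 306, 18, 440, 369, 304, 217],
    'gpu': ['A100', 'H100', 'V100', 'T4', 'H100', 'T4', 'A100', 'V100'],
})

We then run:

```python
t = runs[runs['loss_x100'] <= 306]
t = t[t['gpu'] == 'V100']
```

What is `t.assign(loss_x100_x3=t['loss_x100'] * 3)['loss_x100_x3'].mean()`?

filter rows where loss_x100 <= 306:
   loss_x100   gpu
2        306  V100
3         18    T4
6        304  A100
7        217  V100
filter rows where gpu == 'V100':
   loss_x100   gpu
2        306  V100
7        217  V100
add column loss_x100_x3 = t['loss_x100'] * 3:
   loss_x100   gpu  loss_x100_x3
2        306  V100           918
7        217  V100           651
Then the mean of column 'loss_x100_x3': 784.5

784.5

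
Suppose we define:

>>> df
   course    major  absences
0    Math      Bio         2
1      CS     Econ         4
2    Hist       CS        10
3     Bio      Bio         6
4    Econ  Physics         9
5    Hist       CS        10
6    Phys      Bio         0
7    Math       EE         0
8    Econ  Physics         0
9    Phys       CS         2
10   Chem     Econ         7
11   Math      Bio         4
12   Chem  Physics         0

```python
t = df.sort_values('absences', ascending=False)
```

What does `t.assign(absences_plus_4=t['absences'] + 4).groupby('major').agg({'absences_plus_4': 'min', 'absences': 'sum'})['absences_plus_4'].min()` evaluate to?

4

sort by absences descending:
   course    major  absences
2    Hist       CS        10
5    Hist       CS        10
4    Econ  Physics         9
10   Chem     Econ         7
3     Bio      Bio         6
1      CS     Econ         4
11   Math      Bio         4
0    Math      Bio         2
9    Phys       CS         2
6    Phys      Bio         0
7    Math       EE         0
8    Econ  Physics         0
12   Chem  Physics         0
add column absences_plus_4 = t['absences'] + 4:
   course    major  absences  absences_plus_4
2    Hist       CS        10               14
5    Hist       CS        10               14
4    Econ  Physics         9               13
10   Chem     Econ         7               11
3     Bio      Bio         6               10
1      CS     Econ         4                8
11   Math      Bio         4                8
0    Math      Bio         2                6
9    Phys       CS         2                6
6    Phys      Bio         0                4
7    Math       EE         0                4
8    Econ  Physics         0                4
12   Chem  Physics         0                4
group by major: min(absences_plus_4), sum(absences):
         absences_plus_4  absences
major                             
Bio                    4        12
CS                     6        22
EE                     4         0
Econ                   8        11
Physics                4         9
Reading off the min of column 'absences_plus_4', we get 4.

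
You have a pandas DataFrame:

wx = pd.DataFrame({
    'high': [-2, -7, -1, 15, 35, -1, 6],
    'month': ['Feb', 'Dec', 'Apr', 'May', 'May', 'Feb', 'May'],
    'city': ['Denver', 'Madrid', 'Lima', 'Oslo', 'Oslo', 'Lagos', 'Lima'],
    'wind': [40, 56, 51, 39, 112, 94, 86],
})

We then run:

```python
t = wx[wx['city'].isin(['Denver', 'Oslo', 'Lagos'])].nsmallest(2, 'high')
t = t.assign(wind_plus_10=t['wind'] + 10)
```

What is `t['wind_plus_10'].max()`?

filter rows where city in ['Denver', 'Oslo', 'Lagos']:
   high month    city  wind
0    -2   Feb  Denver    40
3    15   May    Oslo    39
4    35   May    Oslo   112
5    -1   Feb   Lagos    94
take 2 rows with smallest high:
   high month    city  wind
0    -2   Feb  Denver    40
5    -1   Feb   Lagos    94
add column wind_plus_10 = t['wind'] + 10:
   high month    city  wind  wind_plus_10
0    -2   Feb  Denver    40            50
5    -1   Feb   Lagos    94           104
The max of column 'wind_plus_10' is 104.

104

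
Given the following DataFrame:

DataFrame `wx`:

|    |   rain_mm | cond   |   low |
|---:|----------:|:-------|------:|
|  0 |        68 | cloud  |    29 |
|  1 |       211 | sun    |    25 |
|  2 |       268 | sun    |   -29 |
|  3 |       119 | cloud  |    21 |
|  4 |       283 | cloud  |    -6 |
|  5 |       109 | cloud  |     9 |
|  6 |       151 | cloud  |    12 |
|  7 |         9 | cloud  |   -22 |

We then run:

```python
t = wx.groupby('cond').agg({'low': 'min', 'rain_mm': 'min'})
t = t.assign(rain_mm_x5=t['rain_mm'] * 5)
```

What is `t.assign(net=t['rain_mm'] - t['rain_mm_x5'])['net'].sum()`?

-880

group by cond: min(low), min(rain_mm):
       low  rain_mm
cond               
cloud  -22        9
sun    -29      211
add column rain_mm_x5 = t['rain_mm'] * 5:
       low  rain_mm  rain_mm_x5
cond                           
cloud  -22        9          45
sun    -29      211        1055
add column net = t['rain_mm'] - t['rain_mm_x5']:
       low  rain_mm  rain_mm_x5  net
cond                                
cloud  -22        9          45  -36
sun    -29      211        1055 -844
Then the sum of column 'net': -880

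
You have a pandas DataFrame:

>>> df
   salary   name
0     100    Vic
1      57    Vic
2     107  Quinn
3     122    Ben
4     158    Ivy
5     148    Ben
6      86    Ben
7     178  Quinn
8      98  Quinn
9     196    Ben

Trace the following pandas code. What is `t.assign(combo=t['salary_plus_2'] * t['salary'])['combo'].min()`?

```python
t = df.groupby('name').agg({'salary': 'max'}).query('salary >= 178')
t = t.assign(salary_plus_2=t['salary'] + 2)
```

group by name, max of salary:
       salary
name         
Ben       196
Ivy       158
Quinn     178
Vic       100
filter rows where salary >= 178:
       salary
name         
Ben       196
Quinn     178
add column salary_plus_2 = t['salary'] + 2:
       salary  salary_plus_2
name                        
Ben       196            198
Quinn     178            180
add column combo = t['salary_plus_2'] * t['salary']:
       salary  salary_plus_2  combo
name                               
Ben       196            198  38808
Quinn     178            180  32040
min of column 'combo' → 32040

32040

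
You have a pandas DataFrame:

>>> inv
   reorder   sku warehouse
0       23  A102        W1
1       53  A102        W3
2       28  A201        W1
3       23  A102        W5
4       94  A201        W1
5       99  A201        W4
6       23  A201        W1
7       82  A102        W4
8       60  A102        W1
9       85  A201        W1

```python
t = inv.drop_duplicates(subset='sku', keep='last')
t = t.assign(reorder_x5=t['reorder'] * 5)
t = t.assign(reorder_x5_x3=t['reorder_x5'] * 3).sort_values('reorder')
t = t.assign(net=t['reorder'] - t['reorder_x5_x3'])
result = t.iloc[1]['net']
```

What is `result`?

-1190

drop duplicate sku (keep=last):
   reorder   sku warehouse
8       60  A102        W1
9       85  A201        W1
add column reorder_x5 = t['reorder'] * 5:
   reorder   sku warehouse  reorder_x5
8       60  A102        W1         300
9       85  A201        W1         425
add column reorder_x5_x3 = t['reorder_x5'] * 3:
   reorder   sku warehouse  reorder_x5  reorder_x5_x3
8       60  A102        W1         300            900
9       85  A201        W1         425           1275
sort by reorder:
   reorder   sku warehouse  reorder_x5  reorder_x5_x3
8       60  A102        W1         300            900
9       85  A201        W1         425           1275
add column net = t['reorder'] - t['reorder_x5_x3']:
   reorder   sku warehouse  reorder_x5  reorder_x5_x3   net
8       60  A102        W1         300            900  -840
9       85  A201        W1         425           1275 -1190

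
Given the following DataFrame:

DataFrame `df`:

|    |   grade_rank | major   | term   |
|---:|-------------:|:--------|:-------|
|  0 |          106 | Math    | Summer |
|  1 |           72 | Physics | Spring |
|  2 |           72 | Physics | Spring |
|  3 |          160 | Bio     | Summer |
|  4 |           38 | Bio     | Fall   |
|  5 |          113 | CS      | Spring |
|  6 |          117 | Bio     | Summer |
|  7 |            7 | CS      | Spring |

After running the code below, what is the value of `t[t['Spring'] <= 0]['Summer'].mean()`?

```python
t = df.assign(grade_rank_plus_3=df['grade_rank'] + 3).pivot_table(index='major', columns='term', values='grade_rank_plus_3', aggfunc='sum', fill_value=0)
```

196.0

add column grade_rank_plus_3 = df['grade_rank'] + 3:
   grade_rank    major    term  grade_rank_plus_3
0         106     Math  Summer                109
1          72  Physics  Spring                 75
2          72  Physics  Spring                 75
3         160      Bio  Summer                163
4          38      Bio    Fall                 41
5         113       CS  Spring                116
6         117      Bio  Summer                120
7           7       CS  Spring                 10
pivot: rows=major, cols=term, sum(grade_rank_plus_3):
term     Fall  Spring  Summer
major                        
Bio        41       0     283
CS          0     126       0
Math        0       0     109
Physics     0     150       0
filter rows where Spring <= 0:
term   Fall  Spring  Summer
major                      
Bio      41       0     283
Math      0       0     109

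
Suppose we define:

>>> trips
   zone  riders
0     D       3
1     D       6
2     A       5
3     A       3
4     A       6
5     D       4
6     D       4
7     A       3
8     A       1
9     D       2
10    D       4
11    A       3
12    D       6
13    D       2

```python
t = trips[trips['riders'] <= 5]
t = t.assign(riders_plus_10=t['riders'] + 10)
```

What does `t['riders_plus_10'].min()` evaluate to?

11

filter rows where riders <= 5:
   zone  riders
0     D       3
2     A       5
3     A       3
5     D       4
6     D       4
7     A       3
8     A       1
9     D       2
10    D       4
11    A       3
13    D       2
add column riders_plus_10 = t['riders'] + 10:
   zone  riders  riders_plus_10
0     D       3              13
2     A       5              15
3     A       3              13
5     D       4              14
6     D       4              14
7     A       3              13
8     A       1              11
9     D       2              12
10    D       4              14
11    A       3              13
13    D       2              12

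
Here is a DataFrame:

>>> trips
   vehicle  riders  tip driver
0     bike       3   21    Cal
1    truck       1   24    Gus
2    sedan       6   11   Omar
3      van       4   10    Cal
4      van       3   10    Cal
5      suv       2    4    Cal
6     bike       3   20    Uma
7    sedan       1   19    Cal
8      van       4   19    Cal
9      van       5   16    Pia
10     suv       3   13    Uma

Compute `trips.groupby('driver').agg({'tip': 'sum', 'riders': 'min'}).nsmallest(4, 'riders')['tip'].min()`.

16

group by driver: sum(tip), min(riders):
        tip  riders
driver             
Cal      83       1
Gus      24       1
Omar     11       6
Pia      16       5
Uma      33       3
take 4 rows with smallest riders:
        tip  riders
driver             
Cal      83       1
Gus      24       1
Uma      33       3
Pia      16       5
Taking the min of column 'tip' gives 16.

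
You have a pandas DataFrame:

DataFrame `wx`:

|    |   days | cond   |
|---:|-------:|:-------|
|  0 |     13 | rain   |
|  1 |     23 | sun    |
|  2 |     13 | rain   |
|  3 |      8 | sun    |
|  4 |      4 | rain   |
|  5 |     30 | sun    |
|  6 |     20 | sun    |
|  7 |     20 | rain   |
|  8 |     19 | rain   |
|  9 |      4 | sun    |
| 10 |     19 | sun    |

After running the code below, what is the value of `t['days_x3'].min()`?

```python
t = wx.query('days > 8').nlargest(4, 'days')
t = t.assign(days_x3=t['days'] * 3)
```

filter rows where days > 8:
    days  cond
0     13  rain
1     23   sun
2     13  rain
5     30   sun
6     20   sun
7     20  rain
8     19  rain
10    19   sun
take 4 rows with largest days:
   days  cond
5    30   sun
1    23   sun
6    20   sun
7    20  rain
add column days_x3 = t['days'] * 3:
   days  cond  days_x3
5    30   sun       90
1    23   sun       69
6    20   sun       60
7    20  rain       60

60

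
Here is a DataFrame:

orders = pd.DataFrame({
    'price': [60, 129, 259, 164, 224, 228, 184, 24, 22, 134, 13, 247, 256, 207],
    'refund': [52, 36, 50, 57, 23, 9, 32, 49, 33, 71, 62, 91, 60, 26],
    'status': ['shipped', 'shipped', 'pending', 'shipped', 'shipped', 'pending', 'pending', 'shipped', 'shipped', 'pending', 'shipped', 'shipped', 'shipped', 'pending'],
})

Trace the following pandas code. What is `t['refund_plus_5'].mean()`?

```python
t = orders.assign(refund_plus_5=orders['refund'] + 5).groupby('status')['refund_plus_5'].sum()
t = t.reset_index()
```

add column refund_plus_5 = orders['refund'] + 5:
    price  refund   status  refund_plus_5
0      60      52  shipped             57
1     129      36  shipped             41
2     259      50  pending             55
3     164      57  shipped             62
4     224      23  shipped             28
5     228       9  pending             14
6     184      32  pending             37
7      24      49  shipped             54
8      22      33  shipped             38
9     134      71  pending             76
10     13      62  shipped             67
11    247      91  shipped             96
12    256      60  shipped             65
13    207      26  pending             31
group by status, sum of refund_plus_5:
status
pending    213
shipped    508
Name: refund_plus_5, dtype: int64
reset_index():
    status  refund_plus_5
0  pending            213
1  shipped            508
Reading off the mean of column 'refund_plus_5', we get 360.5.

360.5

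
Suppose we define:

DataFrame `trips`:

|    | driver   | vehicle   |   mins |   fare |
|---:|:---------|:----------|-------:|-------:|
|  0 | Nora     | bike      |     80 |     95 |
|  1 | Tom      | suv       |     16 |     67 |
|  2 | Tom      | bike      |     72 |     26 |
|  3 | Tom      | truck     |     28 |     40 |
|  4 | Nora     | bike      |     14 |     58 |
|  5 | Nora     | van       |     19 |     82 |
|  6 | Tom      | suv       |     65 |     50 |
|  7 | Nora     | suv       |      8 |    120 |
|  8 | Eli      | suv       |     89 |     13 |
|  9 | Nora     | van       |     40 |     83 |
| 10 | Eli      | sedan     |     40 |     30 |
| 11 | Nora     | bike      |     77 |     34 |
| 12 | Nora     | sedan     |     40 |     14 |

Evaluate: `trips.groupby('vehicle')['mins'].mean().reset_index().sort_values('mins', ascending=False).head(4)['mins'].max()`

group by vehicle, mean of mins:
vehicle
bike     60.75
sedan    40.00
suv      44.50
truck    28.00
van      29.50
Name: mins, dtype: float64
reset_index():
  vehicle   mins
0    bike  60.75
1   sedan  40.00
2     suv  44.50
3   truck  28.00
4     van  29.50
sort by mins descending:
  vehicle   mins
0    bike  60.75
2     suv  44.50
1   sedan  40.00
4     van  29.50
3   truck  28.00
take first 4 rows:
  vehicle   mins
0    bike  60.75
2     suv  44.50
1   sedan  40.00
4     van  29.50

60.75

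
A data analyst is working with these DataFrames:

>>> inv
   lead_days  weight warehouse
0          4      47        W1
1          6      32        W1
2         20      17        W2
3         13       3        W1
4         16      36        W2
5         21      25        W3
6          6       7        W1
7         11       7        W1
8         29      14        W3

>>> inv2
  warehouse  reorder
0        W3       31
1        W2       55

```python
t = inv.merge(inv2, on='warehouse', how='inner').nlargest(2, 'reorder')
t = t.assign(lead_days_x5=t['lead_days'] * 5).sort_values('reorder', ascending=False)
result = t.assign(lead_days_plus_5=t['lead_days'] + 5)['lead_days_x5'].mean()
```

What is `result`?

90.0

merge on 'warehouse' (how='inner') → 4 rows:
   lead_days  weight warehouse  reorder
0         20      17        W2       55
1         16      36        W2       55
2         21      25        W3       31
3         29      14        W3       31
take 2 rows with largest reorder:
   lead_days  weight warehouse  reorder
0         20      17        W2       55
1         16      36        W2       55
add column lead_days_x5 = t['lead_days'] * 5:
   lead_days  weight warehouse  reorder  lead_days_x5
0         20      17        W2       55           100
1         16      36        W2       55            80
sort by reorder descending:
   lead_days  weight warehouse  reorder  lead_days_x5
0         20      17        W2       55           100
1         16      36        W2       55            80
add column lead_days_plus_5 = t['lead_days'] + 5:
   lead_days  weight warehouse  reorder  lead_days_x5  lead_days_plus_5
0         20      17        W2       55           100                25
1         16      36        W2       55            80                21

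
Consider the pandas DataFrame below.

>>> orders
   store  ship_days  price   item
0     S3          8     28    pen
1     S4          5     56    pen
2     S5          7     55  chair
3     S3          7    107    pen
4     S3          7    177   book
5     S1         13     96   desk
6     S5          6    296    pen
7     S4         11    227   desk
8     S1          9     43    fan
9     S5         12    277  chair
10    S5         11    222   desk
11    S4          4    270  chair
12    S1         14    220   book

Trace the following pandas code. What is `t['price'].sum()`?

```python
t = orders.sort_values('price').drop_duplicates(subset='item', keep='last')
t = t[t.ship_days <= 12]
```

843

sort by price:
   store  ship_days  price   item
0     S3          8     28    pen
8     S1          9     43    fan
2     S5          7     55  chair
1     S4          5     56    pen
5     S1         13     96   desk
3     S3          7    107    pen
4     S3          7    177   book
12    S1         14    220   book
10    S5         11    222   desk
7     S4         11    227   desk
11    S4          4    270  chair
9     S5         12    277  chair
6     S5          6    296    pen
drop duplicate item (keep=last):
   store  ship_days  price   item
8     S1          9     43    fan
12    S1         14    220   book
7     S4         11    227   desk
9     S5         12    277  chair
6     S5          6    296    pen
filter rows where ship_days <= 12:
  store  ship_days  price   item
8    S1          9     43    fan
7    S4         11    227   desk
9    S5         12    277  chair
6    S5          6    296    pen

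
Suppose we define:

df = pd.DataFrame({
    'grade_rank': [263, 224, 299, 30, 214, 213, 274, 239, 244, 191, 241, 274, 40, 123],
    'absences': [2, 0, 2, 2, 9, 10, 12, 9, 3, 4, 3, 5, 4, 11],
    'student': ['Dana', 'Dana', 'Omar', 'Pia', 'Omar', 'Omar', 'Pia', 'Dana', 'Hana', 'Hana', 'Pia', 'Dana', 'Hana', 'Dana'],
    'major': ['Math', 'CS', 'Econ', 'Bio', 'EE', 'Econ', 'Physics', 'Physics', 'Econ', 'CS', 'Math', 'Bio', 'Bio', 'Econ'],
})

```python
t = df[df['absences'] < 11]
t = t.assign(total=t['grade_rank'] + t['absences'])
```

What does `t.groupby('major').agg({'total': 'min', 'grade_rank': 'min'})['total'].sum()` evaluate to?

1165

filter rows where absences < 11:
    grade_rank  absences student    major
0          263         2    Dana     Math
1          224         0    Dana       CS
2          299         2    Omar     Econ
3           30         2     Pia      Bio
4          214         9    Omar       EE
5          213        10    Omar     Econ
7          239         9    Dana  Physics
8          244         3    Hana     Econ
9          191         4    Hana       CS
10         241         3     Pia     Math
11         274         5    Dana      Bio
12          40         4    Hana      Bio
add column total = t['grade_rank'] + t['absences']:
    grade_rank  absences student    major  total
0          263         2    Dana     Math    265
1          224         0    Dana       CS    224
2          299         2    Omar     Econ    301
3           30         2     Pia      Bio     32
4          214         9    Omar       EE    223
5          213        10    Omar     Econ    223
7          239         9    Dana  Physics    248
8          244         3    Hana     Econ    247
9          191         4    Hana       CS    195
10         241         3     Pia     Math    244
11         274         5    Dana      Bio    279
12          40         4    Hana      Bio     44
group by major: min(total), min(grade_rank):
         total  grade_rank
major                     
Bio         32          30
CS         195         191
EE         223         214
Econ       223         213
Math       244         241
Physics    248         239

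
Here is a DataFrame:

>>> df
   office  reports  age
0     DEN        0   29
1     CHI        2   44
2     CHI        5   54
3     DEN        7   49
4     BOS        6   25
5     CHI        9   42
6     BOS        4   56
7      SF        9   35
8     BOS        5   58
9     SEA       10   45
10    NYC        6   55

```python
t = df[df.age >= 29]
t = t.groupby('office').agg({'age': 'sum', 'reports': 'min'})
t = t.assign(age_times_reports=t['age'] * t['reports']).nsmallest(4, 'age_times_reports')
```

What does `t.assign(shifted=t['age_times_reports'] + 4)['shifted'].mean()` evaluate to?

235.25

filter rows where age >= 29:
   office  reports  age
0     DEN        0   29
1     CHI        2   44
2     CHI        5   54
3     DEN        7   49
5     CHI        9   42
6     BOS        4   56
7      SF        9   35
8     BOS        5   58
9     SEA       10   45
10    NYC        6   55
group by office: sum(age), min(reports):
        age  reports
office              
BOS     114        4
CHI     140        2
DEN      78        0
NYC      55        6
SEA      45       10
SF       35        9
add column age_times_reports = t['age'] * t['reports']:
        age  reports  age_times_reports
office                                 
BOS     114        4                456
CHI     140        2                280
DEN      78        0                  0
NYC      55        6                330
SEA      45       10                450
SF       35        9                315
take 4 rows with smallest age_times_reports:
        age  reports  age_times_reports
office                                 
DEN      78        0                  0
CHI     140        2                280
SF       35        9                315
NYC      55        6                330
add column shifted = t['age_times_reports'] + 4:
        age  reports  age_times_reports  shifted
office                                          
DEN      78        0                  0        4
CHI     140        2                280      284
SF       35        9                315      319
NYC      55        6                330      334
So mean() = 235.25.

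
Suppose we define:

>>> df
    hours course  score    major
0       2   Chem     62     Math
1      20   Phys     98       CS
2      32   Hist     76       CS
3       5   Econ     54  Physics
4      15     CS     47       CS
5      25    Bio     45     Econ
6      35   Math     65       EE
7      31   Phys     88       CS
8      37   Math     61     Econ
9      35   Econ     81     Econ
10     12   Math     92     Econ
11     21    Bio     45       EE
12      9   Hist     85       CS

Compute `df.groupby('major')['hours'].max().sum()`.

111

group by major, max of hours:
major
CS         32
EE         35
Econ       37
Math        2
Physics     5
Name: hours, dtype: int64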